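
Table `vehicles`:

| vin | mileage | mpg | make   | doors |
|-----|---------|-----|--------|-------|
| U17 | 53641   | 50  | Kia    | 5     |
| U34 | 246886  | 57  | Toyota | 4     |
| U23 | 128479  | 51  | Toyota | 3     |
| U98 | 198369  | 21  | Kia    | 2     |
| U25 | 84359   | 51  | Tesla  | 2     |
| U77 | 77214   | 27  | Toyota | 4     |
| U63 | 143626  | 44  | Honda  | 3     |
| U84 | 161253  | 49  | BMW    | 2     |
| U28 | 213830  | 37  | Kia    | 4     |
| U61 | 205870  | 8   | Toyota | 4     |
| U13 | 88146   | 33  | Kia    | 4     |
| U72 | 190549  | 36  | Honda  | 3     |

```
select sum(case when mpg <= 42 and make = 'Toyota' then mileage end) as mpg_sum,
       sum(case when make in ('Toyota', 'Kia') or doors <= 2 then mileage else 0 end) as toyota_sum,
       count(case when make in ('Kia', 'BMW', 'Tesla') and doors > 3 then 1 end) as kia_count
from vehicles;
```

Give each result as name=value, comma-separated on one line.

[mpg_sum: mpg <= 42 and make = 'Toyota']
vin=U17: ✗
vin=U34: ✗
vin=U23: ✗
vin=U98: ✗
vin=U25: ✗
vin=U77: ✓ → 77214
vin=U63: ✗
vin=U84: ✗
vin=U28: ✗
vin=U61: ✓ → 205870
vin=U13: ✗
vin=U72: ✗
mpg_sum = 77214 + 205870 = 283084
—
[toyota_sum: make in ('Toyota', 'Kia') or doors <= 2]
vin=U17: ✓ → 53641
vin=U34: ✓ → 246886
vin=U23: ✓ → 128479
vin=U98: ✓ → 198369
vin=U25: ✓ → 84359
vin=U77: ✓ → 77214
vin=U63: ✗
vin=U84: ✓ → 161253
vin=U28: ✓ → 213830
vin=U61: ✓ → 205870
vin=U13: ✓ → 88146
vin=U72: ✗
toyota_sum = 53641 + 246886 + 128479 + 198369 + 84359 + 77214 + 161253 + 213830 + 205870 + 88146 = 1458047
—
[kia_count: make in ('Kia', 'BMW', 'Tesla') and doors > 3]
vin=U17: ✓ → 1
vin=U34: ✗
vin=U23: ✗
vin=U98: ✗
vin=U25: ✗
vin=U77: ✗
vin=U63: ✗
vin=U84: ✗
vin=U28: ✓ → 1
vin=U61: ✗
vin=U13: ✓ → 1
vin=U72: ✗
kia_count = COUNT(1, 1, 1) = 3

mpg_sum=283084, toyota_sum=1458047, kia_count=3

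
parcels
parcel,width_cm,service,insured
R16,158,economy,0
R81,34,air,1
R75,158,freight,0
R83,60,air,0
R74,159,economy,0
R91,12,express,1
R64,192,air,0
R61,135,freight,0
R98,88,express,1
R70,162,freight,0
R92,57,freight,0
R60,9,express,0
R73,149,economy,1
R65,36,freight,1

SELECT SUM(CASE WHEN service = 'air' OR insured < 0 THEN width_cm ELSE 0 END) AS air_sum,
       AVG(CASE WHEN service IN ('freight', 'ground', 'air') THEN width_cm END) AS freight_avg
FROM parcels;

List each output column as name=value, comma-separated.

air_sum=286, freight_avg=104.25

[air_sum: service = 'air' OR insured < 0]
parcel=R16: ✗
parcel=R81: ✓ → 34
parcel=R75: ✗
parcel=R83: ✓ → 60
parcel=R74: ✗
parcel=R91: ✗
parcel=R64: ✓ → 192
parcel=R61: ✗
parcel=R98: ✗
parcel=R70: ✗
parcel=R92: ✗
parcel=R60: ✗
parcel=R73: ✗
parcel=R65: ✗
air_sum = 34 + 60 + 192 = 286
—
[freight_avg: service IN ('freight', 'ground', 'air')]
parcel=R16: ✗
parcel=R81: ✓ → 34
parcel=R75: ✓ → 158
parcel=R83: ✓ → 60
parcel=R74: ✗
parcel=R91: ✗
parcel=R64: ✓ → 192
parcel=R61: ✓ → 135
parcel=R98: ✗
parcel=R70: ✓ → 162
parcel=R92: ✓ → 57
parcel=R60: ✗
parcel=R73: ✗
parcel=R65: ✓ → 36
freight_avg = (34 + 158 + 60 + 192 + 135 + 162 + 57 + 36) / 8 = 104.25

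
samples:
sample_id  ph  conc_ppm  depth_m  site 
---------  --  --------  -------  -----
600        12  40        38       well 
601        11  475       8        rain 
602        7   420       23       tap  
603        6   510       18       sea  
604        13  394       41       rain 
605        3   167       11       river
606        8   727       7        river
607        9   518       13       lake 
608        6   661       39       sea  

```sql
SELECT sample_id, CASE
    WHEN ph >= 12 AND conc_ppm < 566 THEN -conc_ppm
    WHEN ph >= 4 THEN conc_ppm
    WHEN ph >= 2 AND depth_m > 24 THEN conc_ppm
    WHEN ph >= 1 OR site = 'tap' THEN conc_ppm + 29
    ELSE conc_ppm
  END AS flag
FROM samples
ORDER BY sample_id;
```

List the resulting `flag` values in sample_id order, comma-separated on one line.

sample_id=600: ph >= 12 AND conc_ppm < 566 → -40
sample_id=601: ph >= 4 → 475
sample_id=602: ph >= 4 → 420
sample_id=603: ph >= 4 → 510
sample_id=604: ph >= 12 AND conc_ppm < 566 → -394
sample_id=605: ph >= 1 OR site = 'tap' → 196
sample_id=606: ph >= 4 → 727
sample_id=607: ph >= 4 → 518
sample_id=608: ph >= 4 → 661

-40, 475, 420, 510, -394, 196, 727, 518, 661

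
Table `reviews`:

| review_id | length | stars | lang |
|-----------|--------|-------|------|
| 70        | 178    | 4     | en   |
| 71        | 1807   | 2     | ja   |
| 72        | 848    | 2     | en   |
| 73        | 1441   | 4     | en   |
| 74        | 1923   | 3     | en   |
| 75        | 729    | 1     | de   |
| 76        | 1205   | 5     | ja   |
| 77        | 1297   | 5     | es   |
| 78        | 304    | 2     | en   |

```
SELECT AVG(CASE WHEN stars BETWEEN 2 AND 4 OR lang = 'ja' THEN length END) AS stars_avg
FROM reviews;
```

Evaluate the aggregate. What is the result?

review_id=70: ✓ → 178
review_id=71: ✓ → 1807
review_id=72: ✓ → 848
review_id=73: ✓ → 1441
review_id=74: ✓ → 1923
review_id=75: ✗
review_id=76: ✓ → 1205
review_id=77: ✗
review_id=78: ✓ → 304
stars_avg = (178 + 1807 + 848 + 1441 + 1923 + 1205 + 304) / 7 = 1100.8571428571

1100.8571428571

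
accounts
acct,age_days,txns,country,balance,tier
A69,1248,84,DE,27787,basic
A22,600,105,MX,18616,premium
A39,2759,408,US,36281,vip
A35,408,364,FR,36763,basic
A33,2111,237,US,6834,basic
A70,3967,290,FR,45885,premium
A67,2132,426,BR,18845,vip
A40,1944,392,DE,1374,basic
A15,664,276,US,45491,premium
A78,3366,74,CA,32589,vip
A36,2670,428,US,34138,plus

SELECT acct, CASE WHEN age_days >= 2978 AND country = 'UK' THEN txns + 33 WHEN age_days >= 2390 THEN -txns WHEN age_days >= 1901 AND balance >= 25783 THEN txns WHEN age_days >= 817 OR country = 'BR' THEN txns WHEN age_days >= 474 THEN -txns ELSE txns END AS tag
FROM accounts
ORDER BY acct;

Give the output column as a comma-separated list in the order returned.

-276, -105, 237, 364, -428, -408, 392, 426, 84, -290, -74

acct=A15: age_days >= 474 → -276
acct=A22: age_days >= 474 → -105
acct=A33: age_days >= 817 OR country = 'BR' → 237
acct=A35: ELSE → 364
acct=A36: age_days >= 2390 → -428
acct=A39: age_days >= 2390 → -408
acct=A40: age_days >= 817 OR country = 'BR' → 392
acct=A67: age_days >= 817 OR country = 'BR' → 426
acct=A69: age_days >= 817 OR country = 'BR' → 84
acct=A70: age_days >= 2390 → -290
acct=A78: age_days >= 2390 → -74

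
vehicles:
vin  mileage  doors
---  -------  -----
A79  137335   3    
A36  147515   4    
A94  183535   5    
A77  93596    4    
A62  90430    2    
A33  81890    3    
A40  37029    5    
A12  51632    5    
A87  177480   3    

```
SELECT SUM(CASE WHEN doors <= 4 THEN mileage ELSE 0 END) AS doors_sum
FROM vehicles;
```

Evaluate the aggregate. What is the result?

728246

vin=A79: ✓ → 137335
vin=A36: ✓ → 147515
vin=A94: ✗
vin=A77: ✓ → 93596
vin=A62: ✓ → 90430
vin=A33: ✓ → 81890
vin=A40: ✗
vin=A12: ✗
vin=A87: ✓ → 177480
doors_sum = 137335 + 147515 + 93596 + 90430 + 81890 + 177480 = 728246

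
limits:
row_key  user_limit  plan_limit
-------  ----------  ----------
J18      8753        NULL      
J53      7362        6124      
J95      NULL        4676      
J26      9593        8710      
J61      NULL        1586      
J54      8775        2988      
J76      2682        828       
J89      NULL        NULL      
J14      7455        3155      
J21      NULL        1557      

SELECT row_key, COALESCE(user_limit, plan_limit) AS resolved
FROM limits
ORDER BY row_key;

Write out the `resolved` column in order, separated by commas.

7455, 8753, 1557, 9593, 7362, 8775, 1586, 2682, NULL, 4676

row_key=J14: user_limit=7455 → 7455
row_key=J18: user_limit=8753 → 8753
row_key=J21: user_limit=NULL, plan_limit=1557 → 1557
row_key=J26: user_limit=9593 → 9593
row_key=J53: user_limit=7362 → 7362
row_key=J54: user_limit=8775 → 8775
row_key=J61: user_limit=NULL, plan_limit=1586 → 1586
row_key=J76: user_limit=2682 → 2682
row_key=J89: user_limit=NULL, plan_limit=NULL (all NULL) → NULL
row_key=J95: user_limit=NULL, plan_limit=4676 → 4676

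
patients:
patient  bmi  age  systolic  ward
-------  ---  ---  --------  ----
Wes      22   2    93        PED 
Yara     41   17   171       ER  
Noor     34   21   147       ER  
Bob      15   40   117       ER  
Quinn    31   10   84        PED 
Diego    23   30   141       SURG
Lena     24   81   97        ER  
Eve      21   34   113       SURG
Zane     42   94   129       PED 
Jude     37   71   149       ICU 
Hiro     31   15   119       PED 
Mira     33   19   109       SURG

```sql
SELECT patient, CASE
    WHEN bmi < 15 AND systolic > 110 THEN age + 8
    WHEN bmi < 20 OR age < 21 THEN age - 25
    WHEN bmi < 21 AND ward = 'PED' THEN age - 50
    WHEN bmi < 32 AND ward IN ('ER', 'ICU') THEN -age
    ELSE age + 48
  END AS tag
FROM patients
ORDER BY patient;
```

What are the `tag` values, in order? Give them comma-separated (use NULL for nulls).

patient=Bob: bmi < 20 OR age < 21 → 15
patient=Diego: ELSE → 78
patient=Eve: ELSE → 82
patient=Hiro: bmi < 20 OR age < 21 → -10
patient=Jude: ELSE → 119
patient=Lena: bmi < 32 AND ward IN ('ER', 'ICU') → -81
patient=Mira: bmi < 20 OR age < 21 → -6
patient=Noor: ELSE → 69
patient=Quinn: bmi < 20 OR age < 21 → -15
patient=Wes: bmi < 20 OR age < 21 → -23
patient=Yara: bmi < 20 OR age < 21 → -8
patient=Zane: ELSE → 142

15, 78, 82, -10, 119, -81, -6, 69, -15, -23, -8, 142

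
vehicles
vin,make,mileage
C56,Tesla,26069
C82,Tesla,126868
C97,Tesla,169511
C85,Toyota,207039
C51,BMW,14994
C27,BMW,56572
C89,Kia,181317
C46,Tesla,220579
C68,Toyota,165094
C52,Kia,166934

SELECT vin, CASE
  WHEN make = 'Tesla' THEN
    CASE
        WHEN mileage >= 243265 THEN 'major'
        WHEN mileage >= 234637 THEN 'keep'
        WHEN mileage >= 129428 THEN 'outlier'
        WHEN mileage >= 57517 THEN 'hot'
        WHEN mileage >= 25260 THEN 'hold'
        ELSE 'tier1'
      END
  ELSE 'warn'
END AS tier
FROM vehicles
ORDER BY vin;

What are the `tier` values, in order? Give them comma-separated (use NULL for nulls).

warn, outlier, warn, warn, hold, warn, hot, warn, warn, outlier

vin=C27: make='BMW' → outer ELSE → warn
vin=C46: make='Tesla' → inner[mileage >= 129428] → outlier
vin=C51: make='BMW' → outer ELSE → warn
vin=C52: make='Kia' → outer ELSE → warn
vin=C56: make='Tesla' → inner[mileage >= 25260] → hold
vin=C68: make='Toyota' → outer ELSE → warn
vin=C82: make='Tesla' → inner[mileage >= 57517] → hot
vin=C85: make='Toyota' → outer ELSE → warn
vin=C89: make='Kia' → outer ELSE → warn
vin=C97: make='Tesla' → inner[mileage >= 129428] → outlier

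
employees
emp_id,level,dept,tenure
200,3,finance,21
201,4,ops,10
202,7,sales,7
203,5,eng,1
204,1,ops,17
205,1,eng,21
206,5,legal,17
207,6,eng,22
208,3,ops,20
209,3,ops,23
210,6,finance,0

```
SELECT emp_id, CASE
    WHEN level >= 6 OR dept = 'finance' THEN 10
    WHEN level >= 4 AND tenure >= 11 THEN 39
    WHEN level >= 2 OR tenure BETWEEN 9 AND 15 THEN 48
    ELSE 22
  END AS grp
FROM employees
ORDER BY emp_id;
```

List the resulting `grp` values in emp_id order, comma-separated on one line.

emp_id=200: level >= 6 OR dept = 'finance' → 10
emp_id=201: level >= 2 OR tenure BETWEEN 9 AND 15 → 48
emp_id=202: level >= 6 OR dept = 'finance' → 10
emp_id=203: level >= 2 OR tenure BETWEEN 9 AND 15 → 48
emp_id=204: ELSE → 22
emp_id=205: ELSE → 22
emp_id=206: level >= 4 AND tenure >= 11 → 39
emp_id=207: level >= 6 OR dept = 'finance' → 10
emp_id=208: level >= 2 OR tenure BETWEEN 9 AND 15 → 48
emp_id=209: level >= 2 OR tenure BETWEEN 9 AND 15 → 48
emp_id=210: level >= 6 OR dept = 'finance' → 10

10, 48, 10, 48, 22, 22, 39, 10, 48, 48, 10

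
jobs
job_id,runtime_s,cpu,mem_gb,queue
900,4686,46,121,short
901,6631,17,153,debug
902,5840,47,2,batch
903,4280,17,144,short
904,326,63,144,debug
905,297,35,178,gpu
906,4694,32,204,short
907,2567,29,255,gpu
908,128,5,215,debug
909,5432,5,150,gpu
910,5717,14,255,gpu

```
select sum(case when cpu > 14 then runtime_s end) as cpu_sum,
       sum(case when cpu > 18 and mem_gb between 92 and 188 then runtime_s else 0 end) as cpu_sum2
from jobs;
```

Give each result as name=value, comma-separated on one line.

cpu_sum=29321, cpu_sum2=5309

[cpu_sum: cpu > 14]
job_id=900: ✓ → 4686
job_id=901: ✓ → 6631
job_id=902: ✓ → 5840
job_id=903: ✓ → 4280
job_id=904: ✓ → 326
job_id=905: ✓ → 297
job_id=906: ✓ → 4694
job_id=907: ✓ → 2567
job_id=908: ✗
job_id=909: ✗
job_id=910: ✗
cpu_sum = 4686 + 6631 + 5840 + 4280 + 326 + 297 + 4694 + 2567 = 29321
—
[cpu_sum2: cpu > 18 and mem_gb between 92 and 188]
job_id=900: ✓ → 4686
job_id=901: ✗
job_id=902: ✗
job_id=903: ✗
job_id=904: ✓ → 326
job_id=905: ✓ → 297
job_id=906: ✗
job_id=907: ✗
job_id=908: ✗
job_id=909: ✗
job_id=910: ✗
cpu_sum2 = 4686 + 326 + 297 = 5309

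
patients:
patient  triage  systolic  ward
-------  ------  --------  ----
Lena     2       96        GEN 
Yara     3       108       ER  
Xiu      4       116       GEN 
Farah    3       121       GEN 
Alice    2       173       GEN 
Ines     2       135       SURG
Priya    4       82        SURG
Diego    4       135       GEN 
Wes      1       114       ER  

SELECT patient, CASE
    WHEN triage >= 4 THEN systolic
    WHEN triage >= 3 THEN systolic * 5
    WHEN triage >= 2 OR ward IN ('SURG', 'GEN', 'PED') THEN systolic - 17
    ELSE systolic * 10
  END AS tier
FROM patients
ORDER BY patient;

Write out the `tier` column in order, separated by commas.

patient=Alice: triage >= 2 OR ward IN ('SURG', 'GEN', 'PED') → 156
patient=Diego: triage >= 4 → 135
patient=Farah: triage >= 3 → 605
patient=Ines: triage >= 2 OR ward IN ('SURG', 'GEN', 'PED') → 118
patient=Lena: triage >= 2 OR ward IN ('SURG', 'GEN', 'PED') → 79
patient=Priya: triage >= 4 → 82
patient=Wes: ELSE → 1140
patient=Xiu: triage >= 4 → 116
patient=Yara: triage >= 3 → 540

156, 135, 605, 118, 79, 82, 1140, 116, 540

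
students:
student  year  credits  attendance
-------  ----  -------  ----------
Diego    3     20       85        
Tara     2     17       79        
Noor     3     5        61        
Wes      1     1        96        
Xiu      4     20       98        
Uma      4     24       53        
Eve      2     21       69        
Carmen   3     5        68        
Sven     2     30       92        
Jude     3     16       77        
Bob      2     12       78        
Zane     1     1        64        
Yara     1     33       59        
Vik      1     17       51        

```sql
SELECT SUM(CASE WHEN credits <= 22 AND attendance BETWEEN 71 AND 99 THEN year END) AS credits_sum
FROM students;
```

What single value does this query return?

15

student=Diego: ✓ → 3
student=Tara: ✓ → 2
student=Noor: ✗
student=Wes: ✓ → 1
student=Xiu: ✓ → 4
student=Uma: ✗
student=Eve: ✗
student=Carmen: ✗
student=Sven: ✗
student=Jude: ✓ → 3
student=Bob: ✓ → 2
student=Zane: ✗
student=Yara: ✗
student=Vik: ✗
credits_sum = 3 + 2 + 1 + 4 + 3 + 2 = 15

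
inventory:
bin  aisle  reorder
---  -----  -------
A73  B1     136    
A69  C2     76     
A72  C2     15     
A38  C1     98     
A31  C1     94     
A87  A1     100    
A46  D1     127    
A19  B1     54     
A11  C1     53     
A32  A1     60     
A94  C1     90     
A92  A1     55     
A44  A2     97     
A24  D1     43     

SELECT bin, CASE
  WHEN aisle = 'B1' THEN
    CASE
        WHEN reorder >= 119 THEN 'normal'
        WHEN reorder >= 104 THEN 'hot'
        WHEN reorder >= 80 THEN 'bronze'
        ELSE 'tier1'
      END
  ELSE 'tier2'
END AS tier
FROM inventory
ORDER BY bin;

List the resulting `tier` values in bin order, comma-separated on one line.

bin=A11: aisle='C1' → outer ELSE → tier2
bin=A19: aisle='B1' → inner[ELSE] → tier1
bin=A24: aisle='D1' → outer ELSE → tier2
bin=A31: aisle='C1' → outer ELSE → tier2
bin=A32: aisle='A1' → outer ELSE → tier2
bin=A38: aisle='C1' → outer ELSE → tier2
bin=A44: aisle='A2' → outer ELSE → tier2
bin=A46: aisle='D1' → outer ELSE → tier2
bin=A69: aisle='C2' → outer ELSE → tier2
bin=A72: aisle='C2' → outer ELSE → tier2
bin=A73: aisle='B1' → inner[reorder >= 119] → normal
bin=A87: aisle='A1' → outer ELSE → tier2
bin=A92: aisle='A1' → outer ELSE → tier2
bin=A94: aisle='C1' → outer ELSE → tier2

tier2, tier1, tier2, tier2, tier2, tier2, tier2, tier2, tier2, tier2, normal, tier2, tier2, tier2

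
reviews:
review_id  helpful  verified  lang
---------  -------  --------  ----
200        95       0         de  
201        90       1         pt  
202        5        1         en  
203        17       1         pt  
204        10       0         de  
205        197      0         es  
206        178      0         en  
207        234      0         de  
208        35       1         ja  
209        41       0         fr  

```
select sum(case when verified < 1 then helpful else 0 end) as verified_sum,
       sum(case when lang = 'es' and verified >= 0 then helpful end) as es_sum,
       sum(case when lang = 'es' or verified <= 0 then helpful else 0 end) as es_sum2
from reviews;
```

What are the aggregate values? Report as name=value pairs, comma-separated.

verified_sum=755, es_sum=197, es_sum2=755

[verified_sum: verified < 1]
review_id=200: ✓ → 95
review_id=201: ✗
review_id=202: ✗
review_id=203: ✗
review_id=204: ✓ → 10
review_id=205: ✓ → 197
review_id=206: ✓ → 178
review_id=207: ✓ → 234
review_id=208: ✗
review_id=209: ✓ → 41
verified_sum = 95 + 10 + 197 + 178 + 234 + 41 = 755
—
[es_sum: lang = 'es' and verified >= 0]
review_id=200: ✗
review_id=201: ✗
review_id=202: ✗
review_id=203: ✗
review_id=204: ✗
review_id=205: ✓ → 197
review_id=206: ✗
review_id=207: ✗
review_id=208: ✗
review_id=209: ✗
es_sum = 197
—
[es_sum2: lang = 'es' or verified <= 0]
review_id=200: ✓ → 95
review_id=201: ✗
review_id=202: ✗
review_id=203: ✗
review_id=204: ✓ → 10
review_id=205: ✓ → 197
review_id=206: ✓ → 178
review_id=207: ✓ → 234
review_id=208: ✗
review_id=209: ✓ → 41
es_sum2 = 95 + 10 + 197 + 178 + 234 + 41 = 755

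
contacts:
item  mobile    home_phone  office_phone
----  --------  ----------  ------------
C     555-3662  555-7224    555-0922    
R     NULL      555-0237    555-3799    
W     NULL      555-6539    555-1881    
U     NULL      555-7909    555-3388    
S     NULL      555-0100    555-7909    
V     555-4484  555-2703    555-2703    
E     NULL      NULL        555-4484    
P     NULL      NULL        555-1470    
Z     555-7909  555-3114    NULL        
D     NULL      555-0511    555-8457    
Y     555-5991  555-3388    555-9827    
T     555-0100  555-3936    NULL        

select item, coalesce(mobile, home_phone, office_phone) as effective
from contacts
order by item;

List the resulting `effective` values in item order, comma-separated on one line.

item=C: mobile=555-3662 → 555-3662
item=D: mobile=NULL, home_phone=555-0511 → 555-0511
item=E: mobile=NULL, home_phone=NULL, office_phone=555-4484 → 555-4484
item=P: mobile=NULL, home_phone=NULL, office_phone=555-1470 → 555-1470
item=R: mobile=NULL, home_phone=555-0237 → 555-0237
item=S: mobile=NULL, home_phone=555-0100 → 555-0100
item=T: mobile=555-0100 → 555-0100
item=U: mobile=NULL, home_phone=555-7909 → 555-7909
item=V: mobile=555-4484 → 555-4484
item=W: mobile=NULL, home_phone=555-6539 → 555-6539
item=Y: mobile=555-5991 → 555-5991
item=Z: mobile=555-7909 → 555-7909

555-3662, 555-0511, 555-4484, 555-1470, 555-0237, 555-0100, 555-0100, 555-7909, 555-4484, 555-6539, 555-5991, 555-7909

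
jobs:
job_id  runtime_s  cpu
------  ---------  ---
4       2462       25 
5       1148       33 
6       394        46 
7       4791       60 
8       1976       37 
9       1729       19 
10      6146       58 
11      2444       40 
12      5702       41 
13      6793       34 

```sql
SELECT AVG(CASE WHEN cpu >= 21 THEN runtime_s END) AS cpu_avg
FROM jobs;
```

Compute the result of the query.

3539.5555555556

job_id=4: ✓ → 2462
job_id=5: ✓ → 1148
job_id=6: ✓ → 394
job_id=7: ✓ → 4791
job_id=8: ✓ → 1976
job_id=9: ✗
job_id=10: ✓ → 6146
job_id=11: ✓ → 2444
job_id=12: ✓ → 5702
job_id=13: ✓ → 6793
cpu_avg = (2462 + 1148 + 394 + 4791 + 1976 + 6146 + 2444 + 5702 + 6793) / 9 = 3539.5555555556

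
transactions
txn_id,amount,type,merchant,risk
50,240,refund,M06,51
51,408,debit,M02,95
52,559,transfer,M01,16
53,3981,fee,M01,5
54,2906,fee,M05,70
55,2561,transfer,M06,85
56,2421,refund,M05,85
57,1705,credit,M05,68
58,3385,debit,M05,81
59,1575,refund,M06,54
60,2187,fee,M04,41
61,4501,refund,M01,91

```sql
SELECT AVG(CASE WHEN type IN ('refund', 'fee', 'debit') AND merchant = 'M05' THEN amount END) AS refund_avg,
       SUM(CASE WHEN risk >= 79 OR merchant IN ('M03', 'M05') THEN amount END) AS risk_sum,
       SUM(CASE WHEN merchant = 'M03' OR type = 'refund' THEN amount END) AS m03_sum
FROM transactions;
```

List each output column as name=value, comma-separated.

[refund_avg: type IN ('refund', 'fee', 'debit') AND merchant = 'M05']
txn_id=50: ✗
txn_id=51: ✗
txn_id=52: ✗
txn_id=53: ✗
txn_id=54: ✓ → 2906
txn_id=55: ✗
txn_id=56: ✓ → 2421
txn_id=57: ✗
txn_id=58: ✓ → 3385
txn_id=59: ✗
txn_id=60: ✗
txn_id=61: ✗
refund_avg = (2906 + 2421 + 3385) / 3 = 2904
—
[risk_sum: risk >= 79 OR merchant IN ('M03', 'M05')]
txn_id=50: ✗
txn_id=51: ✓ → 408
txn_id=52: ✗
txn_id=53: ✗
txn_id=54: ✓ → 2906
txn_id=55: ✓ → 2561
txn_id=56: ✓ → 2421
txn_id=57: ✓ → 1705
txn_id=58: ✓ → 3385
txn_id=59: ✗
txn_id=60: ✗
txn_id=61: ✓ → 4501
risk_sum = 408 + 2906 + 2561 + 2421 + 1705 + 3385 + 4501 = 17887
—
[m03_sum: merchant = 'M03' OR type = 'refund']
txn_id=50: ✓ → 240
txn_id=51: ✗
txn_id=52: ✗
txn_id=53: ✗
txn_id=54: ✗
txn_id=55: ✗
txn_id=56: ✓ → 2421
txn_id=57: ✗
txn_id=58: ✗
txn_id=59: ✓ → 1575
txn_id=60: ✗
txn_id=61: ✓ → 4501
m03_sum = 240 + 2421 + 1575 + 4501 = 8737

refund_avg=2904, risk_sum=17887, m03_sum=8737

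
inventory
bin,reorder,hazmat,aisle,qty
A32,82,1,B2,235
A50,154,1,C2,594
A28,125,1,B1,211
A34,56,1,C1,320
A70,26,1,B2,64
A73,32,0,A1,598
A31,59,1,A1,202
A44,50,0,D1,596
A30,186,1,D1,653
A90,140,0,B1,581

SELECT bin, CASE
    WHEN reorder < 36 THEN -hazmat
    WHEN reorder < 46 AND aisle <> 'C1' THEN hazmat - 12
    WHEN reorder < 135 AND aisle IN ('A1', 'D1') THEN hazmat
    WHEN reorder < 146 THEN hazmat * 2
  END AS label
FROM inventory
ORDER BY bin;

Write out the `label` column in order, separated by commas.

bin=A28: reorder < 146 → 2
bin=A30: (no match → NULL) → NULL
bin=A31: reorder < 135 AND aisle IN ('A1', 'D1') → 1
bin=A32: reorder < 146 → 2
bin=A34: reorder < 146 → 2
bin=A44: reorder < 135 AND aisle IN ('A1', 'D1') → 0
bin=A50: (no match → NULL) → NULL
bin=A70: reorder < 36 → -1
bin=A73: reorder < 36 → 0
bin=A90: reorder < 146 → 0

2, NULL, 1, 2, 2, 0, NULL, -1, 0, 0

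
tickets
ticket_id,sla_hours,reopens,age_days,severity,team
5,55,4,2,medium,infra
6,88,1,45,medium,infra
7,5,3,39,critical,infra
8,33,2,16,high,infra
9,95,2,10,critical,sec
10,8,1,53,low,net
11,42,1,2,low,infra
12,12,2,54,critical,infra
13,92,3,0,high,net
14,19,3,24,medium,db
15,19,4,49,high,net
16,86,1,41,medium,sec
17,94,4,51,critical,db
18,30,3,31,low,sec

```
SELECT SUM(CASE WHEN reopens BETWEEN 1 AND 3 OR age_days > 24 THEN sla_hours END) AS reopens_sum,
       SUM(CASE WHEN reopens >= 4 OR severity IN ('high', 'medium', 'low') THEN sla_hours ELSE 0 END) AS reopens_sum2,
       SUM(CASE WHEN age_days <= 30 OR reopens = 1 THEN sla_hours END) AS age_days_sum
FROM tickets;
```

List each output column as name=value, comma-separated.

reopens_sum=623, reopens_sum2=566, age_days_sum=518

[reopens_sum: reopens BETWEEN 1 AND 3 OR age_days > 24]
ticket_id=5: ✗
ticket_id=6: ✓ → 88
ticket_id=7: ✓ → 5
ticket_id=8: ✓ → 33
ticket_id=9: ✓ → 95
ticket_id=10: ✓ → 8
ticket_id=11: ✓ → 42
ticket_id=12: ✓ → 12
ticket_id=13: ✓ → 92
ticket_id=14: ✓ → 19
ticket_id=15: ✓ → 19
ticket_id=16: ✓ → 86
ticket_id=17: ✓ → 94
ticket_id=18: ✓ → 30
reopens_sum = 88 + 5 + 33 + 95 + 8 + 42 + 12 + 92 + 19 + 19 + 86 + 94 + 30 = 623
—
[reopens_sum2: reopens >= 4 OR severity IN ('high', 'medium', 'low')]
ticket_id=5: ✓ → 55
ticket_id=6: ✓ → 88
ticket_id=7: ✗
ticket_id=8: ✓ → 33
ticket_id=9: ✗
ticket_id=10: ✓ → 8
ticket_id=11: ✓ → 42
ticket_id=12: ✗
ticket_id=13: ✓ → 92
ticket_id=14: ✓ → 19
ticket_id=15: ✓ → 19
ticket_id=16: ✓ → 86
ticket_id=17: ✓ → 94
ticket_id=18: ✓ → 30
reopens_sum2 = 55 + 88 + 33 + 8 + 42 + 92 + 19 + 19 + 86 + 94 + 30 = 566
—
[age_days_sum: age_days <= 30 OR reopens = 1]
ticket_id=5: ✓ → 55
ticket_id=6: ✓ → 88
ticket_id=7: ✗
ticket_id=8: ✓ → 33
ticket_id=9: ✓ → 95
ticket_id=10: ✓ → 8
ticket_id=11: ✓ → 42
ticket_id=12: ✗
ticket_id=13: ✓ → 92
ticket_id=14: ✓ → 19
ticket_id=15: ✗
ticket_id=16: ✓ → 86
ticket_id=17: ✗
ticket_id=18: ✗
age_days_sum = 55 + 88 + 33 + 95 + 8 + 42 + 92 + 19 + 86 = 518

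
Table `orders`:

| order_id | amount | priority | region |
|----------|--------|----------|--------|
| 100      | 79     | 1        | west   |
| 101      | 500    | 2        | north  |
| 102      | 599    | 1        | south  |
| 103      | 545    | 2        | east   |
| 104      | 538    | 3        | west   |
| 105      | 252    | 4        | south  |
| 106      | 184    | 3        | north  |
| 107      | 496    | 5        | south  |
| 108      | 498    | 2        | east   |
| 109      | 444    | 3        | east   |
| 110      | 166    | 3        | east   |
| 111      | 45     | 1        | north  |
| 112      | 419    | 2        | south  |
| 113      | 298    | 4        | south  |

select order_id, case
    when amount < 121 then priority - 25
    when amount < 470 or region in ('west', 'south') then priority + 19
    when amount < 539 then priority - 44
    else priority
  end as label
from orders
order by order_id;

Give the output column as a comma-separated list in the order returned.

order_id=100: amount < 121 → -24
order_id=101: amount < 539 → -42
order_id=102: amount < 470 or region in ('west', 'south') → 20
order_id=103: ELSE → 2
order_id=104: amount < 470 or region in ('west', 'south') → 22
order_id=105: amount < 470 or region in ('west', 'south') → 23
order_id=106: amount < 470 or region in ('west', 'south') → 22
order_id=107: amount < 470 or region in ('west', 'south') → 24
order_id=108: amount < 539 → -42
order_id=109: amount < 470 or region in ('west', 'south') → 22
order_id=110: amount < 470 or region in ('west', 'south') → 22
order_id=111: amount < 121 → -24
order_id=112: amount < 470 or region in ('west', 'south') → 21
order_id=113: amount < 470 or region in ('west', 'south') → 23

-24, -42, 20, 2, 22, 23, 22, 24, -42, 22, 22, -24, 21, 23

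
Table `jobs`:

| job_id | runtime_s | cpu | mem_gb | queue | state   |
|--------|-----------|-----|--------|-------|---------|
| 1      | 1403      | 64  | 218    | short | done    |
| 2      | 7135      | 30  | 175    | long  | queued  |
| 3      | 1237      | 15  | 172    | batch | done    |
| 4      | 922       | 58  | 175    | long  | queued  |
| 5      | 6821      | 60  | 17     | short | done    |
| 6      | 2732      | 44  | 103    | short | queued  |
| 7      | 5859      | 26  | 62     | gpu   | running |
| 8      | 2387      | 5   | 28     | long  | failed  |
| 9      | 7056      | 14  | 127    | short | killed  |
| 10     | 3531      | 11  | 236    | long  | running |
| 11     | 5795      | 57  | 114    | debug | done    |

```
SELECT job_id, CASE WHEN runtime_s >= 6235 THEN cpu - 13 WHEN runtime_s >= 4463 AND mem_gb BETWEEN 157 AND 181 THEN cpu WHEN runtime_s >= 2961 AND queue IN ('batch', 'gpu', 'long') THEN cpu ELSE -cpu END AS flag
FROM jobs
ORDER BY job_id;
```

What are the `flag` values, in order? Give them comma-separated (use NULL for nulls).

job_id=1: ELSE → -64
job_id=2: runtime_s >= 6235 → 17
job_id=3: ELSE → -15
job_id=4: ELSE → -58
job_id=5: runtime_s >= 6235 → 47
job_id=6: ELSE → -44
job_id=7: runtime_s >= 2961 AND queue IN ('batch', 'gpu', 'long') → 26
job_id=8: ELSE → -5
job_id=9: runtime_s >= 6235 → 1
job_id=10: runtime_s >= 2961 AND queue IN ('batch', 'gpu', 'long') → 11
job_id=11: ELSE → -57

-64, 17, -15, -58, 47, -44, 26, -5, 1, 11, -57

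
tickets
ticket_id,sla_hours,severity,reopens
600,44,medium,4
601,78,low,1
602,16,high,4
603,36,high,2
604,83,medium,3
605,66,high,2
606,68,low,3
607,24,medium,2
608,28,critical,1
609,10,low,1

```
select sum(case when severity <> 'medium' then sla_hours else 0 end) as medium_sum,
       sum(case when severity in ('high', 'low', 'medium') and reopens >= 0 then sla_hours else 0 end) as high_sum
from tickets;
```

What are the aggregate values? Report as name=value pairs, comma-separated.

medium_sum=302, high_sum=425

[medium_sum: severity <> 'medium']
ticket_id=600: ✗
ticket_id=601: ✓ → 78
ticket_id=602: ✓ → 16
ticket_id=603: ✓ → 36
ticket_id=604: ✗
ticket_id=605: ✓ → 66
ticket_id=606: ✓ → 68
ticket_id=607: ✗
ticket_id=608: ✓ → 28
ticket_id=609: ✓ → 10
medium_sum = 78 + 16 + 36 + 66 + 68 + 28 + 10 = 302
—
[high_sum: severity in ('high', 'low', 'medium') and reopens >= 0]
ticket_id=600: ✓ → 44
ticket_id=601: ✓ → 78
ticket_id=602: ✓ → 16
ticket_id=603: ✓ → 36
ticket_id=604: ✓ → 83
ticket_id=605: ✓ → 66
ticket_id=606: ✓ → 68
ticket_id=607: ✓ → 24
ticket_id=608: ✗
ticket_id=609: ✓ → 10
high_sum = 44 + 78 + 16 + 36 + 83 + 66 + 68 + 24 + 10 = 425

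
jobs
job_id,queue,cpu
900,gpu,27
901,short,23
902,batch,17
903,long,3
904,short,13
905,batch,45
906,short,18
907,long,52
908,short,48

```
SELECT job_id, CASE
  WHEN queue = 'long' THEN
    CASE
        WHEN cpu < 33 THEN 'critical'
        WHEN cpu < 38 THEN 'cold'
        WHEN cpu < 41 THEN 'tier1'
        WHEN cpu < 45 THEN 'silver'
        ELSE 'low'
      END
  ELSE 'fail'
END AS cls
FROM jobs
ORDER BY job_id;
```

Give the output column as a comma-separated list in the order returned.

fail, fail, fail, critical, fail, fail, fail, low, fail

job_id=900: queue='gpu' → outer ELSE → fail
job_id=901: queue='short' → outer ELSE → fail
job_id=902: queue='batch' → outer ELSE → fail
job_id=903: queue='long' → inner[cpu < 33] → critical
job_id=904: queue='short' → outer ELSE → fail
job_id=905: queue='batch' → outer ELSE → fail
job_id=906: queue='short' → outer ELSE → fail
job_id=907: queue='long' → inner[ELSE] → low
job_id=908: queue='short' → outer ELSE → fail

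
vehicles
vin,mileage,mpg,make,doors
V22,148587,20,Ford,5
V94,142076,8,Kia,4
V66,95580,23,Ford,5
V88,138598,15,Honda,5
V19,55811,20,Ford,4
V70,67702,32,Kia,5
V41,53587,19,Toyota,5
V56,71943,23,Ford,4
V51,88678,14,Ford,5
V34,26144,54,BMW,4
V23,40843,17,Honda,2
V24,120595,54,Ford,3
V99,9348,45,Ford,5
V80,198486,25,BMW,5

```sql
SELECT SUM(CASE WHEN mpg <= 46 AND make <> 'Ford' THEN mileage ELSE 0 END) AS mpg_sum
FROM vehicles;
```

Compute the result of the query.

641292

vin=V22: ✗
vin=V94: ✓ → 142076
vin=V66: ✗
vin=V88: ✓ → 138598
vin=V19: ✗
vin=V70: ✓ → 67702
vin=V41: ✓ → 53587
vin=V56: ✗
vin=V51: ✗
vin=V34: ✗
vin=V23: ✓ → 40843
vin=V24: ✗
vin=V99: ✗
vin=V80: ✓ → 198486
mpg_sum = 142076 + 138598 + 67702 + 53587 + 40843 + 198486 = 641292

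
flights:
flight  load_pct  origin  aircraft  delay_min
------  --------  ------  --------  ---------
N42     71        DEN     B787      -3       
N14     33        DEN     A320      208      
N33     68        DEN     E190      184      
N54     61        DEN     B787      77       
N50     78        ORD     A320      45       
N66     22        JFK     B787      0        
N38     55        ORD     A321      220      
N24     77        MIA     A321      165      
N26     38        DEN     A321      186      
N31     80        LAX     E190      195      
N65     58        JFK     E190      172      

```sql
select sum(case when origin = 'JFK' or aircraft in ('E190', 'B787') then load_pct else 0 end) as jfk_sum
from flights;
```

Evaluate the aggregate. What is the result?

flight=N42: ✓ → 71
flight=N14: ✗
flight=N33: ✓ → 68
flight=N54: ✓ → 61
flight=N50: ✗
flight=N66: ✓ → 22
flight=N38: ✗
flight=N24: ✗
flight=N26: ✗
flight=N31: ✓ → 80
flight=N65: ✓ → 58
jfk_sum = 71 + 68 + 61 + 22 + 80 + 58 = 360

360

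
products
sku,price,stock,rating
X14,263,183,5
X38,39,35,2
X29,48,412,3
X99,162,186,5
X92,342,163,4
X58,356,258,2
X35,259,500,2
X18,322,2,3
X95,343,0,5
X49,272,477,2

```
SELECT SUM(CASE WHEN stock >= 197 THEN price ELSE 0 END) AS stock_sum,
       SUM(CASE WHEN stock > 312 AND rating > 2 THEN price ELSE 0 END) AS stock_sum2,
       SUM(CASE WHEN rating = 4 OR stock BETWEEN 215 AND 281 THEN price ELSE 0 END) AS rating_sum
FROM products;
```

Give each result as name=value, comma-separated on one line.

stock_sum=935, stock_sum2=48, rating_sum=698

[stock_sum: stock >= 197]
sku=X14: ✗
sku=X38: ✗
sku=X29: ✓ → 48
sku=X99: ✗
sku=X92: ✗
sku=X58: ✓ → 356
sku=X35: ✓ → 259
sku=X18: ✗
sku=X95: ✗
sku=X49: ✓ → 272
stock_sum = 48 + 356 + 259 + 272 = 935
—
[stock_sum2: stock > 312 AND rating > 2]
sku=X14: ✗
sku=X38: ✗
sku=X29: ✓ → 48
sku=X99: ✗
sku=X92: ✗
sku=X58: ✗
sku=X35: ✗
sku=X18: ✗
sku=X95: ✗
sku=X49: ✗
stock_sum2 = 48
—
[rating_sum: rating = 4 OR stock BETWEEN 215 AND 281]
sku=X14: ✗
sku=X38: ✗
sku=X29: ✗
sku=X99: ✗
sku=X92: ✓ → 342
sku=X58: ✓ → 356
sku=X35: ✗
sku=X18: ✗
sku=X95: ✗
sku=X49: ✗
rating_sum = 342 + 356 = 698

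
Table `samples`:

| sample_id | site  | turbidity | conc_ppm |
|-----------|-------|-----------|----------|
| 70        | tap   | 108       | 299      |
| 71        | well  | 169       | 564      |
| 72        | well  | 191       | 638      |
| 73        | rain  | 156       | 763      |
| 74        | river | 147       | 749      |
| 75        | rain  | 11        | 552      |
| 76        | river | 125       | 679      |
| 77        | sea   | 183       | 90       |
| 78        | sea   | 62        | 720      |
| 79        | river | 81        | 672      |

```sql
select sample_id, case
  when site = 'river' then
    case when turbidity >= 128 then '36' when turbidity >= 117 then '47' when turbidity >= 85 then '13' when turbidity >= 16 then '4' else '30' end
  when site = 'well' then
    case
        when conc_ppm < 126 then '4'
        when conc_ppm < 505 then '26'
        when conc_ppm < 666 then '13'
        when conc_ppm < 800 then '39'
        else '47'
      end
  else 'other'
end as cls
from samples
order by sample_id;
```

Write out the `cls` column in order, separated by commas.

other, 13, 13, other, 36, other, 47, other, other, 4

sample_id=70: site='tap' → outer ELSE → other
sample_id=71: site='well' → inner[conc_ppm < 666] → 13
sample_id=72: site='well' → inner[conc_ppm < 666] → 13
sample_id=73: site='rain' → outer ELSE → other
sample_id=74: site='river' → inner[turbidity >= 128] → 36
sample_id=75: site='rain' → outer ELSE → other
sample_id=76: site='river' → inner[turbidity >= 117] → 47
sample_id=77: site='sea' → outer ELSE → other
sample_id=78: site='sea' → outer ELSE → other
sample_id=79: site='river' → inner[turbidity >= 16] → 4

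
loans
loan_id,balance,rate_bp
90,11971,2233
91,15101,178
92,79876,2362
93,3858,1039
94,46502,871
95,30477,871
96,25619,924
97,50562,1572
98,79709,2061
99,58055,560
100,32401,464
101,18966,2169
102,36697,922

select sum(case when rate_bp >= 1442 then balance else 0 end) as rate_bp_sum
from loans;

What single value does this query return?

241084

loan_id=90: ✓ → 11971
loan_id=91: ✗
loan_id=92: ✓ → 79876
loan_id=93: ✗
loan_id=94: ✗
loan_id=95: ✗
loan_id=96: ✗
loan_id=97: ✓ → 50562
loan_id=98: ✓ → 79709
loan_id=99: ✗
loan_id=100: ✗
loan_id=101: ✓ → 18966
loan_id=102: ✗
rate_bp_sum = 11971 + 79876 + 50562 + 79709 + 18966 = 241084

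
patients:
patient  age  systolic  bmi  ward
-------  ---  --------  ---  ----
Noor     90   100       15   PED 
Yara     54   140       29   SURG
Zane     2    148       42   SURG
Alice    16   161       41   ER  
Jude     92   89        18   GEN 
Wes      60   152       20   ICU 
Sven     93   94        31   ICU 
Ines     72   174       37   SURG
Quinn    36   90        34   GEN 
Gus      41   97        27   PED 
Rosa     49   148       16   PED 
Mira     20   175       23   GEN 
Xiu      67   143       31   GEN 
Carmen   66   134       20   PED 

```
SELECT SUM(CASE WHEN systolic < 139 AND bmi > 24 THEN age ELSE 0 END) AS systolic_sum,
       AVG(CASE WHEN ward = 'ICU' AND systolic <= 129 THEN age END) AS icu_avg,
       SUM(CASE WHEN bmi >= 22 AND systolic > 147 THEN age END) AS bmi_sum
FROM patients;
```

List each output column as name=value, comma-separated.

systolic_sum=170, icu_avg=93, bmi_sum=110

[systolic_sum: systolic < 139 AND bmi > 24]
patient=Noor: ✗
patient=Yara: ✗
patient=Zane: ✗
patient=Alice: ✗
patient=Jude: ✗
patient=Wes: ✗
patient=Sven: ✓ → 93
patient=Ines: ✗
patient=Quinn: ✓ → 36
patient=Gus: ✓ → 41
patient=Rosa: ✗
patient=Mira: ✗
patient=Xiu: ✗
patient=Carmen: ✗
systolic_sum = 93 + 36 + 41 = 170
—
[icu_avg: ward = 'ICU' AND systolic <= 129]
patient=Noor: ✗
patient=Yara: ✗
patient=Zane: ✗
patient=Alice: ✗
patient=Jude: ✗
patient=Wes: ✗
patient=Sven: ✓ → 93
patient=Ines: ✗
patient=Quinn: ✗
patient=Gus: ✗
patient=Rosa: ✗
patient=Mira: ✗
patient=Xiu: ✗
patient=Carmen: ✗
icu_avg = 93
—
[bmi_sum: bmi >= 22 AND systolic > 147]
patient=Noor: ✗
patient=Yara: ✗
patient=Zane: ✓ → 2
patient=Alice: ✓ → 16
patient=Jude: ✗
patient=Wes: ✗
patient=Sven: ✗
patient=Ines: ✓ → 72
patient=Quinn: ✗
patient=Gus: ✗
patient=Rosa: ✗
patient=Mira: ✓ → 20
patient=Xiu: ✗
patient=Carmen: ✗
bmi_sum = 2 + 16 + 72 + 20 = 110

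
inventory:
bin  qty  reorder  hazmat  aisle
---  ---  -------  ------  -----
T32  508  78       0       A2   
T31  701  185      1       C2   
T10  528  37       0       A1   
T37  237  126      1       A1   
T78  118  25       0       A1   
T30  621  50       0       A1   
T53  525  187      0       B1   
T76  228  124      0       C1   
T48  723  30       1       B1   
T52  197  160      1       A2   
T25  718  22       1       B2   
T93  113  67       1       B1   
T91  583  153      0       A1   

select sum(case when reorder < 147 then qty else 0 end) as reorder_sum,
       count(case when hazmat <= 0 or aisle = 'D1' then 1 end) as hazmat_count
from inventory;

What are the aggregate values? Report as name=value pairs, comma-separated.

reorder_sum=3794, hazmat_count=7

[reorder_sum: reorder < 147]
bin=T32: ✓ → 508
bin=T31: ✗
bin=T10: ✓ → 528
bin=T37: ✓ → 237
bin=T78: ✓ → 118
bin=T30: ✓ → 621
bin=T53: ✗
bin=T76: ✓ → 228
bin=T48: ✓ → 723
bin=T52: ✗
bin=T25: ✓ → 718
bin=T93: ✓ → 113
bin=T91: ✗
reorder_sum = 508 + 528 + 237 + 118 + 621 + 228 + 723 + 718 + 113 = 3794
—
[hazmat_count: hazmat <= 0 or aisle = 'D1']
bin=T32: ✓ → 1
bin=T31: ✗
bin=T10: ✓ → 1
bin=T37: ✗
bin=T78: ✓ → 1
bin=T30: ✓ → 1
bin=T53: ✓ → 1
bin=T76: ✓ → 1
bin=T48: ✗
bin=T52: ✗
bin=T25: ✗
bin=T93: ✗
bin=T91: ✓ → 1
hazmat_count = COUNT(1, 1, 1, 1, 1, 1, 1) = 7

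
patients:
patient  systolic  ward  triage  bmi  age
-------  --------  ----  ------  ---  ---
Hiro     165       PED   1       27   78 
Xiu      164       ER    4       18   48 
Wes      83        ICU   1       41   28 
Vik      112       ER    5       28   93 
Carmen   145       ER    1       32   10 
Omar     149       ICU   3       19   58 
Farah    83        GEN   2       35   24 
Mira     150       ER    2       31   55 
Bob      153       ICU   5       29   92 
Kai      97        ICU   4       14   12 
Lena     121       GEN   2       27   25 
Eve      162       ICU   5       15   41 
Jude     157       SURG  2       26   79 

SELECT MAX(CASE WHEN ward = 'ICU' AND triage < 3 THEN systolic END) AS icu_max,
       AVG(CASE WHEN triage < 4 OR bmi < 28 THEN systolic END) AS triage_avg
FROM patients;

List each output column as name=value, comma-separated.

[icu_max: ward = 'ICU' AND triage < 3]
patient=Hiro: ✗
patient=Xiu: ✗
patient=Wes: ✓ → 83
patient=Vik: ✗
patient=Carmen: ✗
patient=Omar: ✗
patient=Farah: ✗
patient=Mira: ✗
patient=Bob: ✗
patient=Kai: ✗
patient=Lena: ✗
patient=Eve: ✗
patient=Jude: ✗
icu_max = MAX(83) = 83
—
[triage_avg: triage < 4 OR bmi < 28]
patient=Hiro: ✓ → 165
patient=Xiu: ✓ → 164
patient=Wes: ✓ → 83
patient=Vik: ✗
patient=Carmen: ✓ → 145
patient=Omar: ✓ → 149
patient=Farah: ✓ → 83
patient=Mira: ✓ → 150
patient=Bob: ✗
patient=Kai: ✓ → 97
patient=Lena: ✓ → 121
patient=Eve: ✓ → 162
patient=Jude: ✓ → 157
triage_avg = (165 + 164 + 83 + 145 + 149 + 83 + 150 + 97 + 121 + 162 + 157) / 11 = 134.1818181818

icu_max=83, triage_avg=134.1818181818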